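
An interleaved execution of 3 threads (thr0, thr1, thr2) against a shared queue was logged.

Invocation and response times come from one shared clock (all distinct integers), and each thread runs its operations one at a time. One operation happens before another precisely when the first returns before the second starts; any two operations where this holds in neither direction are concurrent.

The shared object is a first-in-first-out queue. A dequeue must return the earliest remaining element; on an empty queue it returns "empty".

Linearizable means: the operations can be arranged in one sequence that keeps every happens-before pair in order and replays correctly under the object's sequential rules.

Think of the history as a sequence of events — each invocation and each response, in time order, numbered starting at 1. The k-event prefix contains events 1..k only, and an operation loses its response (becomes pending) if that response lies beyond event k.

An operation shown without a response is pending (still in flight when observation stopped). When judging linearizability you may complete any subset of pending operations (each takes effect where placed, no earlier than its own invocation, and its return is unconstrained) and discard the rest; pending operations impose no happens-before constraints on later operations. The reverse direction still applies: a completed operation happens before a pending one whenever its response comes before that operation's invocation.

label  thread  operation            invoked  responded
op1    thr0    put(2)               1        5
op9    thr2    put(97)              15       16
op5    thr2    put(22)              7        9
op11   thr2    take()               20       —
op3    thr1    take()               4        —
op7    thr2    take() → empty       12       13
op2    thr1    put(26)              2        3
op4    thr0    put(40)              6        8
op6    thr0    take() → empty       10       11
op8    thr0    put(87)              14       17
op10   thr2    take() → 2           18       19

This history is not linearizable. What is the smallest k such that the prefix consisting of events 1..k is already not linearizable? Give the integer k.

events 1..10 are linearizable, e.g. via op1, op2, op3, op4, op5:
step 1: op1 put(2) — queue <2>
step 2: op2 put(26) — queue <2,26>
step 3: op3 take() (pending, included) — queue <26>
step 4: op4 put(40) — queue <26,40>
step 5: op5 put(22) — queue <26,40,22>
once event 11 joins (op6's response, time 11), exhaustive search finds no witness
completion choices over the 1 pending operation (op3) were checked; none helps
take op1, op2, op4, op5, op6 (pending dropped): step 5 already fails, because op6 take() → empty cannot occur there
take op1, op2, op5, op4, op6 (pending dropped): step 5 already fails, because op6 take() → empty cannot occur there

11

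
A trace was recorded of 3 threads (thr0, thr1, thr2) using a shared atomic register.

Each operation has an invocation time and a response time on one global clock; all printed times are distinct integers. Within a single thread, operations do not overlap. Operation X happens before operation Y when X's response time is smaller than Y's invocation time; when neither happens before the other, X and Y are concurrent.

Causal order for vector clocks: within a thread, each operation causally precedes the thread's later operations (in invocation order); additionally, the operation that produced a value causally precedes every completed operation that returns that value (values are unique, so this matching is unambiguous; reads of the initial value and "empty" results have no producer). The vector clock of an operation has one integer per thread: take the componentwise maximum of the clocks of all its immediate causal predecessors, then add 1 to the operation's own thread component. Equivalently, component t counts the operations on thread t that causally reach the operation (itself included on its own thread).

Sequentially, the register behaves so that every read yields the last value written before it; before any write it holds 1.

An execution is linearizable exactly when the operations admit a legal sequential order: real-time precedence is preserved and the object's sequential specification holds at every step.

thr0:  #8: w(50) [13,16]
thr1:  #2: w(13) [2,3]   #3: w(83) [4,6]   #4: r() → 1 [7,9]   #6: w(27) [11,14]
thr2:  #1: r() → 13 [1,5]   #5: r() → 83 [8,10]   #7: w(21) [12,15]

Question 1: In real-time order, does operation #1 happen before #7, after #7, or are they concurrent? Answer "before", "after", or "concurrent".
#1 spans [1,5], #7 spans [12,15]
resp(#1)=5 < inv(#7)=12

before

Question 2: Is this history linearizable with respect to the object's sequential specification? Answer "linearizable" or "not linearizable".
cut after 8 events: linearizable; cut after 9 events (#4 responds, time 9): not linearizable
no legal order exists: 3 real-time-consistent candidates over 4 completed atomic register operations, all rejected
no completion choice of the 1 pending operation (#5) rescues it — every subset was tried
e.g. #1, #2, #3, #4 (pending dropped): illegal at step 1, since #1 r() → 13 cannot apply there
e.g. #2, #1, #3, #4 (pending dropped): illegal at step 4, since #4 r() → 1 cannot apply there

not linearizable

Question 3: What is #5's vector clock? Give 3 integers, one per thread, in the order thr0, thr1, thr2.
root op #2, invoked 2: fresh clock plus thr1's own tick → (0, 1, 0)
root op #8, invoked 13: fresh clock plus thr0's own tick → (1, 0, 0)
merge at #1 (invoked 1): VC(#2)=(0, 1, 0), own-thread bump on thr2 → (0, 1, 1)
merge at #3 (invoked 4): VC(#2)=(0, 1, 0), own-thread bump on thr1 → (0, 2, 0)
merge at #4 (invoked 7): VC(#3)=(0, 2, 0), own-thread bump on thr1 → (0, 3, 0)
merge at #5 (invoked 8): VC(#1)=(0, 1, 1), VC(#3)=(0, 2, 0), own-thread bump on thr2 → (0, 2, 2)
merge at #6 (invoked 11): VC(#4)=(0, 3, 0), own-thread bump on thr1 → (0, 4, 0)
merge at #7 (invoked 12): VC(#5)=(0, 2, 2), own-thread bump on thr2 → (0, 2, 3)
target: VC(#5) = (0, 2, 2)

(0, 2, 2)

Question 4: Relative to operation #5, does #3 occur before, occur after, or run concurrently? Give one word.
#3 spans [4,6], #5 spans [8,10]
resp(#3)=6 < inv(#5)=8

before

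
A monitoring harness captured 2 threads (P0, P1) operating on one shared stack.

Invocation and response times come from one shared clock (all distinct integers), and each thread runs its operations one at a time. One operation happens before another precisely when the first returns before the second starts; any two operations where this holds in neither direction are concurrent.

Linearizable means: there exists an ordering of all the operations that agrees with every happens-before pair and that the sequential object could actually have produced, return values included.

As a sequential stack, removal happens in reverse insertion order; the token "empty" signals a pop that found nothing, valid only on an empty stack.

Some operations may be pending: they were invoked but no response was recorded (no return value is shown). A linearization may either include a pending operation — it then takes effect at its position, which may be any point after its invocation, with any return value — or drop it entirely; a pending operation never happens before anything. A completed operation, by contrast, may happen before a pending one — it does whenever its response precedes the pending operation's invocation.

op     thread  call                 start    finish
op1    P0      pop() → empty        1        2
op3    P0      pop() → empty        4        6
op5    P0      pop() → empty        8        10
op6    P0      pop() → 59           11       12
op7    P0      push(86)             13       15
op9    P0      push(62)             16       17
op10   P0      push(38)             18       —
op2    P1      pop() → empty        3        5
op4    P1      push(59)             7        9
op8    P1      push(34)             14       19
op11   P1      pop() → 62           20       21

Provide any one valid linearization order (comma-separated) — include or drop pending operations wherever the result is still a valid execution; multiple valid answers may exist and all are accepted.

1. op1 pop() → empty, leaving stack <>
2. op2 pop() → empty, leaving stack <>
3. op3 pop() → empty, leaving stack <>
4. op5 pop() → empty, leaving stack <>
5. op4 push(59), leaving stack <59>
6. op6 pop() → 59, leaving stack <>
7. op7 push(86), leaving stack <86>
8. op8 push(34), leaving stack <86,34>
9. op9 push(62), leaving stack <86,34,62>
10. op11 pop() → 62, leaving stack <86,34>

op1, op2, op3, op5, op4, op6, op7, op8, op9, op11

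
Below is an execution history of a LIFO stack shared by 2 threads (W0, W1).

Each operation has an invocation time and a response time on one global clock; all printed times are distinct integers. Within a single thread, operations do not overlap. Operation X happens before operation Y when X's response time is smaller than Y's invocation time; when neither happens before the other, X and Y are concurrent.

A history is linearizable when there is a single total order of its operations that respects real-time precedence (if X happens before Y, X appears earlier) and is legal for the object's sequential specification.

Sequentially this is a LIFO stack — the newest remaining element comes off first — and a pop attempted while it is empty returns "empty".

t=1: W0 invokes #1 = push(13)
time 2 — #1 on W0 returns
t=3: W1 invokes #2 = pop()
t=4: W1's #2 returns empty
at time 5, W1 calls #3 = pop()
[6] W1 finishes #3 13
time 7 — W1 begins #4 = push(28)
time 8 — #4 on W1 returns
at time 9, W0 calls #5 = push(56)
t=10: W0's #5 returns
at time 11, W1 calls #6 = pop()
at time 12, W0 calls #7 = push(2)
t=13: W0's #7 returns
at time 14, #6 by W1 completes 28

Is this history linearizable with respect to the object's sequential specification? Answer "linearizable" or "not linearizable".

the violation lands at event 4, #2's response at time 4: events 1..3 linearize, events 1..4 do not
a single order respects real time; the 2 completed LIFO stack operations fail replay along it
take #1, #2: step 2 already fails, because #2 pop() → empty cannot occur there

not linearizable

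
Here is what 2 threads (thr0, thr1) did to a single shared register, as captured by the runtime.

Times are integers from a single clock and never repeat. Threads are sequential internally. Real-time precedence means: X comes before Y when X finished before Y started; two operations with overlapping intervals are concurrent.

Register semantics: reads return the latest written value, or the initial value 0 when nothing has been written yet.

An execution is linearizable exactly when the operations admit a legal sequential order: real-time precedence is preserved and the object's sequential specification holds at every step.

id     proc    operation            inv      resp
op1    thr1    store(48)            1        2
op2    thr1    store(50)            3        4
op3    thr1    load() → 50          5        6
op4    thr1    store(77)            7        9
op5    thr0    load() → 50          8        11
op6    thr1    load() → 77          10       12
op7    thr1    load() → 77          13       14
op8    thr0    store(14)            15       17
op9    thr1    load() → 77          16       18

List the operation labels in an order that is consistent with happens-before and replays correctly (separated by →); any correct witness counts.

1. op1 store(48), leaving value 48
2. op2 store(50), leaving value 50
3. op3 load() → 50, leaving value 50
4. op5 load() → 50, leaving value 50
5. op4 store(77), leaving value 77
6. op6 load() → 77, leaving value 77
7. op7 load() → 77, leaving value 77
8. op9 load() → 77, leaving value 77
9. op8 store(14), leaving value 14

op1 → op2 → op3 → op5 → op4 → op6 → op7 → op9 → op8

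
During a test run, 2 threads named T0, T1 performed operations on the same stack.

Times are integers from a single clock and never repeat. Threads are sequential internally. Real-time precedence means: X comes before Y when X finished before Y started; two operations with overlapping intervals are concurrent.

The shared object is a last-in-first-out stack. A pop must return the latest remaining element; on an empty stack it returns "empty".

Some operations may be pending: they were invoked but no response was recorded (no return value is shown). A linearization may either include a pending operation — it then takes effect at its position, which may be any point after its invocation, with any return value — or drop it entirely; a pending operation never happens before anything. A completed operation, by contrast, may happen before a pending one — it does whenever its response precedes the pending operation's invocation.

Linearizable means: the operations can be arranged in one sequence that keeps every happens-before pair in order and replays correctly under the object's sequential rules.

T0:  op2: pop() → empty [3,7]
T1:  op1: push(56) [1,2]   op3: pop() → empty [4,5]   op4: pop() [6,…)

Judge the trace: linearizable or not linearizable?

prefix check: 1..6 passes, 1..7 fails once op2's time-7 response joins
checked exhaustively: 2 real-time-consistent orders of 3 completed operations, zero legal stack replays
no completion choice of the 1 pending operation (op4) rescues it — every subset was tried
take op1, op2, op3 (pending dropped): step 2 already fails, because op2 pop() → empty cannot occur there
take op1, op3, op2 (pending dropped): step 2 already fails, because op3 pop() → empty cannot occur there

not linearizable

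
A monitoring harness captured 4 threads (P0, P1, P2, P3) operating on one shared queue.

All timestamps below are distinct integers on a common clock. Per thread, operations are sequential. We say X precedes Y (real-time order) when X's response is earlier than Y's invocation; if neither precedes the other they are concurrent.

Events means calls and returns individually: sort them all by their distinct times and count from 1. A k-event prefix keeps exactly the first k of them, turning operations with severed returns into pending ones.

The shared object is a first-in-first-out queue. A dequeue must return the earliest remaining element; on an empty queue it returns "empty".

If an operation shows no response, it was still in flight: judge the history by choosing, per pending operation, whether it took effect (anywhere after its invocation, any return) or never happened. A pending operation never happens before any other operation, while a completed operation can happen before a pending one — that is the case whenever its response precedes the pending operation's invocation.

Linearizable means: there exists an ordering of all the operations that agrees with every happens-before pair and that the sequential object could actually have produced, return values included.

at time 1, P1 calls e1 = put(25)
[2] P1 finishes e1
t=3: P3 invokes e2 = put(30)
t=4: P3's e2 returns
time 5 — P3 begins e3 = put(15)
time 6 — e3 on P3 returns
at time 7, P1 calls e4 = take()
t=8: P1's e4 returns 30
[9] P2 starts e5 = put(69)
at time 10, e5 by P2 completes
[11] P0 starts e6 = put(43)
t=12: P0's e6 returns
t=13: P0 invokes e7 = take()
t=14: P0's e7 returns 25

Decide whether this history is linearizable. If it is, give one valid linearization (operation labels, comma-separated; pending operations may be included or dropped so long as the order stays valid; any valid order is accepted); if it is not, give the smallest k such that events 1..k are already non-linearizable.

not linearizable — minimal violating prefix: 8 events

the violation lands at event 8, e4's response at time 8: events 1..7 linearize, events 1..8 do not
exhaustive check: the 4 completed queue ops admit one real-time order; illegal
one such order, e1, e2, e3, e4, breaks at step 4 where e4 take() → 30 is illegal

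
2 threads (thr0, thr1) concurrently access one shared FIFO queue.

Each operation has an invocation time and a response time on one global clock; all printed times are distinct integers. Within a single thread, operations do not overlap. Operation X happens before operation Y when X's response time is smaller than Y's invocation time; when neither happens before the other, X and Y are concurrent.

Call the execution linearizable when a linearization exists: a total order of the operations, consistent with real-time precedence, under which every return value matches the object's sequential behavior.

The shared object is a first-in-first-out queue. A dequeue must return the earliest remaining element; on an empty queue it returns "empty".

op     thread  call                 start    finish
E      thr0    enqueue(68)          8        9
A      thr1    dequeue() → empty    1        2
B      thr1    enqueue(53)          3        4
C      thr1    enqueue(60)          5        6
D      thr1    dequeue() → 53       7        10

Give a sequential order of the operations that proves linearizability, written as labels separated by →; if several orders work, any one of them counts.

A → B → C → D → E

after step 1 (A dequeue() → empty): queue <>
after step 2 (B enqueue(53)): queue <53>
after step 3 (C enqueue(60)): queue <53,60>
after step 4 (D dequeue() → 53): queue <60>
after step 5 (E enqueue(68)): queue <60,68>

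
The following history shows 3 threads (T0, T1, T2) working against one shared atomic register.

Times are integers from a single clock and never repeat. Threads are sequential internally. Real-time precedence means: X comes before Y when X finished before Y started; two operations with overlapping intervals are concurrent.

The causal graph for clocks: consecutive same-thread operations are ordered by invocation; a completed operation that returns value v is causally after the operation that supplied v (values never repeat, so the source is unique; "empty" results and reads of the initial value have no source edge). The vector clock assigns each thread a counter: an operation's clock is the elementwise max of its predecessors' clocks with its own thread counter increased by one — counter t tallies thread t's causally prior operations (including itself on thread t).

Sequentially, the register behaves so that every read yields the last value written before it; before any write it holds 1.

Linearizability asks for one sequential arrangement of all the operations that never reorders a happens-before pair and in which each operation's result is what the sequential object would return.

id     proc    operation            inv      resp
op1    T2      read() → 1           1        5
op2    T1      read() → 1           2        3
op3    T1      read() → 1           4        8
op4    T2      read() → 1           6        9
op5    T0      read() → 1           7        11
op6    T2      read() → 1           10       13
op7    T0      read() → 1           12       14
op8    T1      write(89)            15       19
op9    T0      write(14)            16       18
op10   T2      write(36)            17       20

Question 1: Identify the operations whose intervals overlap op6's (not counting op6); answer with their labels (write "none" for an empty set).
op5, op7

op6 spans [10,13]; an op avoiding the whole window 10..13 is ordered, any other is concurrent
op1 [1,5]: before
op2 [2,3]: before
op3 [4,8]: before
op4 [6,9]: before
op5 [7,11]: concurrent
op7 [12,14]: concurrent
op8 [15,19]: after
op9 [16,18]: after
op10 [17,20]: after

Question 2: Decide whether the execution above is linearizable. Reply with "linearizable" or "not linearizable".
linearizable

witness order: op1, op2, op3, op4, op5, op6, op7, op8, op9, op10
after step 1 (op1 read() → 1): value 1
after step 2 (op2 read() → 1): value 1
after step 3 (op3 read() → 1): value 1
after step 4 (op4 read() → 1): value 1
after step 5 (op5 read() → 1): value 1
after step 6 (op6 read() → 1): value 1
after step 7 (op7 read() → 1): value 1
after step 8 (op8 write(89)): value 89
after step 9 (op9 write(14)): value 14
after step 10 (op10 write(36)): value 36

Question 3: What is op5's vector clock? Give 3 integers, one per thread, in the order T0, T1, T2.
(1, 0, 0)

VC(op1, invoked at 1): no causal predecessors; +1 on T2 → (0, 0, 1)
VC(op2, invoked at 2): no causal predecessors; +1 on T1 → (0, 1, 0)
VC(op5, invoked at 7): no causal predecessors; +1 on T0 → (1, 0, 0)
op4 (invocation 6): componentwise max over VC(op1)=(0, 0, 1), +1 at T2, giving (0, 0, 2)
op3 (invocation 4): componentwise max over VC(op2)=(0, 1, 0), +1 at T1, giving (0, 2, 0)
op7 (invocation 12): componentwise max over VC(op5)=(1, 0, 0), +1 at T0, giving (2, 0, 0)
op6 (invocation 10): componentwise max over VC(op4)=(0, 0, 2), +1 at T2, giving (0, 0, 3)
op8 (invocation 15): componentwise max over VC(op3)=(0, 2, 0), +1 at T1, giving (0, 3, 0)
op9 (invocation 16): componentwise max over VC(op7)=(2, 0, 0), +1 at T0, giving (3, 0, 0)
op10 (invocation 17): componentwise max over VC(op6)=(0, 0, 3), +1 at T2, giving (0, 0, 4)
target: VC(op5) = (1, 0, 0)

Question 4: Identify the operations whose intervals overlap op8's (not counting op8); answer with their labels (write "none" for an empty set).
op10, op9

overlap test against op8 [15,19]: concurrent iff the interval meets 15..19
op1 [1,5]: before
op2 [2,3]: before
op3 [4,8]: before
op4 [6,9]: before
op5 [7,11]: before
op6 [10,13]: before
op7 [12,14]: before
op9 [16,18]: concurrent
op10 [17,20]: concurrent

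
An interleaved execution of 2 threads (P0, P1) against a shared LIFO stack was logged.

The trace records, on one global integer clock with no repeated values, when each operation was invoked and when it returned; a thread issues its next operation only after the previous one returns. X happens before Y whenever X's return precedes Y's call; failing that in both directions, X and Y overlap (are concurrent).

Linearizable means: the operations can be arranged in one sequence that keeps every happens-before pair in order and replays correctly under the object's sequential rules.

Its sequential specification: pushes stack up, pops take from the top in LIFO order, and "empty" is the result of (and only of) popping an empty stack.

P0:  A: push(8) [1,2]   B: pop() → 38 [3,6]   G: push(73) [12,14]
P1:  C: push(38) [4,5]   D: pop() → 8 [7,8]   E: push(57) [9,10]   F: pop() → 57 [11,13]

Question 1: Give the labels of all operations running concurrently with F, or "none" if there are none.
Answer: G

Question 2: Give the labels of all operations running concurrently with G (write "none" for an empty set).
Answer: F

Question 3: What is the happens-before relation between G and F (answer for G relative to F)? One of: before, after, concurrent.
Answer: concurrent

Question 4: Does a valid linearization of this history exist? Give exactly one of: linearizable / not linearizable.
a witness: A, C, B, D, E, F, G
after step 1 (A push(8)): stack <8>
after step 2 (C push(38)): stack <8,38>
after step 3 (B pop() → 38): stack <8>
after step 4 (D pop() → 8): stack <>
after step 5 (E push(57)): stack <57>
after step 6 (F pop() → 57): stack <>
after step 7 (G push(73)): stack <73>

linearizable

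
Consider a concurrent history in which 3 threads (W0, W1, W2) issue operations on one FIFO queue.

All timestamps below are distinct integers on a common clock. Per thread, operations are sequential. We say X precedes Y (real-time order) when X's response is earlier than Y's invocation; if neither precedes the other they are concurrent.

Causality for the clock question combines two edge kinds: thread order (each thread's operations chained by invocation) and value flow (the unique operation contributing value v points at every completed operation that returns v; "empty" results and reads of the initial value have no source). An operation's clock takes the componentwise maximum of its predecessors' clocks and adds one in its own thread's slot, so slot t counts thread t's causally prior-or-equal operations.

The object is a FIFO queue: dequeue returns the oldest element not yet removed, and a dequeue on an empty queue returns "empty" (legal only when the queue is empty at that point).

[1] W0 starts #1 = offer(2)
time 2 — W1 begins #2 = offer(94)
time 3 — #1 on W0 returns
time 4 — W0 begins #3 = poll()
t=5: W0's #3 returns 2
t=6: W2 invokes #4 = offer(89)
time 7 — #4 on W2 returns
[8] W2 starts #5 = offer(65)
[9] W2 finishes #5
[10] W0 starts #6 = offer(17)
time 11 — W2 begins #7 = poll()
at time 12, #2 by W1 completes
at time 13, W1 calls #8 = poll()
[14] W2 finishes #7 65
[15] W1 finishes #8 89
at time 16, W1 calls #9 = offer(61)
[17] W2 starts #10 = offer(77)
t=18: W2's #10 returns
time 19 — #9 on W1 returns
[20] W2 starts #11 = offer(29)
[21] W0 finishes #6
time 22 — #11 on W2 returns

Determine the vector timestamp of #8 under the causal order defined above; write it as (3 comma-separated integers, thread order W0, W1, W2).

#4 (invocation 6): nothing precedes it; W2's component alone gives (0, 0, 1)
#2 (invocation 2): nothing precedes it; W1's component alone gives (0, 1, 0)
#1 (invocation 1): nothing precedes it; W0's component alone gives (1, 0, 0)
invoked at 8, #5 merges VC(#4)=(0, 0, 1) and bumps W2's slot → (0, 0, 2)
invoked at 4, #3 merges VC(#1)=(1, 0, 0) and bumps W0's slot → (2, 0, 0)
invoked at 11, #7 merges VC(#5)=(0, 0, 2) and bumps W2's slot → (0, 0, 3)
invoked at 13, #8 merges VC(#2)=(0, 1, 0), VC(#4)=(0, 0, 1) and bumps W1's slot → (0, 2, 1)
invoked at 10, #6 merges VC(#3)=(2, 0, 0) and bumps W0's slot → (3, 0, 0)
invoked at 17, #10 merges VC(#7)=(0, 0, 3) and bumps W2's slot → (0, 0, 4)
invoked at 16, #9 merges VC(#8)=(0, 2, 1) and bumps W1's slot → (0, 3, 1)
invoked at 20, #11 merges VC(#10)=(0, 0, 4) and bumps W2's slot → (0, 0, 5)
target: VC(#8) = (0, 2, 1)

(0, 2, 1)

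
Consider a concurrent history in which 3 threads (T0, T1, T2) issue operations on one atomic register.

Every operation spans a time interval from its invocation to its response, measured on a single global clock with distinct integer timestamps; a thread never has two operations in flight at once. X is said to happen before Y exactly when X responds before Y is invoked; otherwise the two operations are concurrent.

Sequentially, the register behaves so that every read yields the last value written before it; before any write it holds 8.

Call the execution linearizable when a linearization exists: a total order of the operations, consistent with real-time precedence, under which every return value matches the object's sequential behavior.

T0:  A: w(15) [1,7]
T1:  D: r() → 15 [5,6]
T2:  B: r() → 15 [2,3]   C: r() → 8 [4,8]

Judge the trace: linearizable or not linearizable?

not linearizable

events 1..7 are fine; event 8 — the response of C at time 8 — makes the prefix non-linearizable
real-time-consistent orders of the 4 completed operations: 8 — all fail the atomic register replay
e.g. A, B, C, D: illegal at step 3, since C r() → 8 cannot apply there
e.g. A, B, D, C: illegal at step 4, since C r() → 8 cannot apply there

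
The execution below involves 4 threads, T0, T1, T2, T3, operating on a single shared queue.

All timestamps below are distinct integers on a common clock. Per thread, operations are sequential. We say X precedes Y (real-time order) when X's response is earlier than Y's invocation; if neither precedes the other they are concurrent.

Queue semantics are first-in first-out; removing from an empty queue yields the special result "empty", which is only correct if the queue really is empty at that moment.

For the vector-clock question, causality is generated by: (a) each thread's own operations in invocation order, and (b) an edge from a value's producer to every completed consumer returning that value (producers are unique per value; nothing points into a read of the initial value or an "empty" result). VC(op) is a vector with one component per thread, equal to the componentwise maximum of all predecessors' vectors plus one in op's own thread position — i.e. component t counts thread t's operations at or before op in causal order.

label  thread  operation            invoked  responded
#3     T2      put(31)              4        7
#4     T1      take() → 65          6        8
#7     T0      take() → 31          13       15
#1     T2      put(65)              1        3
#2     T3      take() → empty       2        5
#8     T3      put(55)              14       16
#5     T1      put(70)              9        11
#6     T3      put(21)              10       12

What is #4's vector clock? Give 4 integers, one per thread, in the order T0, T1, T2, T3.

#2 (invocation 2): nothing precedes it; T3's component alone gives (0, 0, 0, 1)
#1 (invocation 1): nothing precedes it; T2's component alone gives (0, 0, 1, 0)
merge at #6 (invoked 10): VC(#2)=(0, 0, 0, 1), own-thread bump on T3 → (0, 0, 0, 2)
merge at #3 (invoked 4): VC(#1)=(0, 0, 1, 0), own-thread bump on T2 → (0, 0, 2, 0)
merge at #4 (invoked 6): VC(#1)=(0, 0, 1, 0), own-thread bump on T1 → (0, 1, 1, 0)
merge at #8 (invoked 14): VC(#6)=(0, 0, 0, 2), own-thread bump on T3 → (0, 0, 0, 3)
merge at #5 (invoked 9): VC(#4)=(0, 1, 1, 0), own-thread bump on T1 → (0, 2, 1, 0)
merge at #7 (invoked 13): VC(#3)=(0, 0, 2, 0), own-thread bump on T0 → (1, 0, 2, 0)
target: VC(#4) = (0, 1, 1, 0)

(0, 1, 1, 0)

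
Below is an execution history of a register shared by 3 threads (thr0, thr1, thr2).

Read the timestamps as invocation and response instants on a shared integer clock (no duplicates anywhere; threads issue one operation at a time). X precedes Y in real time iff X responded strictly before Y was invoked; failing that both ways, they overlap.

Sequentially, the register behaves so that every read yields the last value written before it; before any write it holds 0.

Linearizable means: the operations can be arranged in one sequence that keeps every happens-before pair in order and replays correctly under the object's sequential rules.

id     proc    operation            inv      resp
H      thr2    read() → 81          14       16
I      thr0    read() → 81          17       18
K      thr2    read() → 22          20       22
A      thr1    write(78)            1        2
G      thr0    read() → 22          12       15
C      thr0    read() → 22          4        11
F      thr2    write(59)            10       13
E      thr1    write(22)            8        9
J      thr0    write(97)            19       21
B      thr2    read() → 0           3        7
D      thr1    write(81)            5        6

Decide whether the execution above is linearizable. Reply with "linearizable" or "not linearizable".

already the first 7 events (up to B's response at time 7) admit no linearization; the first 6 still do
checked exhaustively: 2 real-time-consistent orders of 3 completed operations, zero legal register replays
no escape via the 1 pending operation (C): every completion choice fails
take A, B, D (pending dropped): step 2 already fails, because B read() → 0 cannot occur there
take A, D, B (pending dropped): step 3 already fails, because B read() → 0 cannot occur there

not linearizable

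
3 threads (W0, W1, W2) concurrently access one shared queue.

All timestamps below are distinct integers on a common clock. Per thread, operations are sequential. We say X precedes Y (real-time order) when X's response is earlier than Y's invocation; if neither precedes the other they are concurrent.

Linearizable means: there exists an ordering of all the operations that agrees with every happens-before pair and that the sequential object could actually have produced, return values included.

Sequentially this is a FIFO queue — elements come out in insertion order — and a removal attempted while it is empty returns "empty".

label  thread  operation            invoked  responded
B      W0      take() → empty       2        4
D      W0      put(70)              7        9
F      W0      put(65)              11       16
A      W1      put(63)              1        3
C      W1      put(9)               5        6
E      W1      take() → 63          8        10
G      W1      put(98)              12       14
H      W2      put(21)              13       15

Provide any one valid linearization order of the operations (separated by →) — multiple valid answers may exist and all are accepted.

B → A → C → D → E → F → G → H

after step 1 (B take() → empty): queue <>
after step 2 (A put(63)): queue <63>
after step 3 (C put(9)): queue <63,9>
after step 4 (D put(70)): queue <63,9,70>
after step 5 (E take() → 63): queue <9,70>
after step 6 (F put(65)): queue <9,70,65>
after step 7 (G put(98)): queue <9,70,65,98>
after step 8 (H put(21)): queue <9,70,65,98,21>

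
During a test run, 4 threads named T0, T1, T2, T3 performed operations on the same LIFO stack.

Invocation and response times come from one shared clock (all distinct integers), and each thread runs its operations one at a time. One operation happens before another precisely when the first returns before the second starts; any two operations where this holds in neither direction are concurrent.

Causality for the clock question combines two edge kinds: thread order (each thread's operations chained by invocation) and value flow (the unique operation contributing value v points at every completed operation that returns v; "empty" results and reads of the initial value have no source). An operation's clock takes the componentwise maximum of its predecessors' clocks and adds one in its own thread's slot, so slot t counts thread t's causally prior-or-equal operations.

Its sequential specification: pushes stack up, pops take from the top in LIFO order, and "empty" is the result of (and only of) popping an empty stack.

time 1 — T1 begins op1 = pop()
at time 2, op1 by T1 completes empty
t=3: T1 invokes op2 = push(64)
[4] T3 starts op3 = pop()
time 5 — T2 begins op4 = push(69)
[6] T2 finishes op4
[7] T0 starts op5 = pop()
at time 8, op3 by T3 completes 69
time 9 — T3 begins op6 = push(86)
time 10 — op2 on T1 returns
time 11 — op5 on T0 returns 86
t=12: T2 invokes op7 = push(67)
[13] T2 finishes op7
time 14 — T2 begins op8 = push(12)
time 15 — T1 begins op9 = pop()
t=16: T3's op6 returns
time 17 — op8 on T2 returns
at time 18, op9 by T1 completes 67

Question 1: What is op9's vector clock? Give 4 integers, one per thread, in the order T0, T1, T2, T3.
(0, 3, 2, 0)

op4, invoked 5, has no incoming edges; only T2's bump applies → (0, 0, 1, 0)
op1, invoked 1, has no incoming edges; only T1's bump applies → (0, 1, 0, 0)
merge at op3 (invoked 4): VC(op4)=(0, 0, 1, 0), own-thread bump on T3 → (0, 0, 1, 1)
merge at op7 (invoked 12): VC(op4)=(0, 0, 1, 0), own-thread bump on T2 → (0, 0, 2, 0)
merge at op2 (invoked 3): VC(op1)=(0, 1, 0, 0), own-thread bump on T1 → (0, 2, 0, 0)
merge at op6 (invoked 9): VC(op3)=(0, 0, 1, 1), own-thread bump on T3 → (0, 0, 1, 2)
merge at op8 (invoked 14): VC(op7)=(0, 0, 2, 0), own-thread bump on T2 → (0, 0, 3, 0)
merge at op5 (invoked 7): VC(op6)=(0, 0, 1, 2), own-thread bump on T0 → (1, 0, 1, 2)
merge at op9 (invoked 15): VC(op2)=(0, 2, 0, 0), VC(op7)=(0, 0, 2, 0), own-thread bump on T1 → (0, 3, 2, 0)
target: VC(op9) = (0, 3, 2, 0)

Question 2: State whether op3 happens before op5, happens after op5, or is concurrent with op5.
concurrent

op3 spans [4,8], op5 spans [7,11]
the intervals overlap in both directions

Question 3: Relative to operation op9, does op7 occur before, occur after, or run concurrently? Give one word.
before

op7 spans [12,13], op9 spans [15,18]
resp(op7)=13 < inv(op9)=15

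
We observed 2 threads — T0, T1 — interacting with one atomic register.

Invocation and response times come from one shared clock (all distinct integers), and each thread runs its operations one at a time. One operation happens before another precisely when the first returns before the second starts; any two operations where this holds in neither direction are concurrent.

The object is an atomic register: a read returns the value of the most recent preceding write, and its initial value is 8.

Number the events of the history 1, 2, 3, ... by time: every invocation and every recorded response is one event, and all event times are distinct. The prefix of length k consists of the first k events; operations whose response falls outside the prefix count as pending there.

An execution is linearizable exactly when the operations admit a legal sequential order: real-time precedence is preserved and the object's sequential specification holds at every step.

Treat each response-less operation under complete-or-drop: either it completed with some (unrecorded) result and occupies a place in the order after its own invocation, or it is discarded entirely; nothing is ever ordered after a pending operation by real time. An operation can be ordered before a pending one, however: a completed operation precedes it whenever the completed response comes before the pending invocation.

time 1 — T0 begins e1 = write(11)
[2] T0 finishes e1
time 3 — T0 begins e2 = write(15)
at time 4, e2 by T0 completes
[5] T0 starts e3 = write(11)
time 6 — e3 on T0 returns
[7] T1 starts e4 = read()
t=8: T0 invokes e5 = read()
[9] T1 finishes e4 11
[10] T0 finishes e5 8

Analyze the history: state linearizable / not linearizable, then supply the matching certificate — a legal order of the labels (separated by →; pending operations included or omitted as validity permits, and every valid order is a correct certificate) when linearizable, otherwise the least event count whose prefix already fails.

not linearizable — minimal violating prefix: 10 events

through event 9 a valid linearization exists; event 10 (e5 responding at time 10) ends that
real-time-consistent orders of the 5 completed operations: 2 — all fail the atomic register replay
take e1, e2, e3, e4, e5: step 5 already fails, because e5 read() → 8 cannot occur there
take e1, e2, e3, e5, e4: step 4 already fails, because e5 read() → 8 cannot occur there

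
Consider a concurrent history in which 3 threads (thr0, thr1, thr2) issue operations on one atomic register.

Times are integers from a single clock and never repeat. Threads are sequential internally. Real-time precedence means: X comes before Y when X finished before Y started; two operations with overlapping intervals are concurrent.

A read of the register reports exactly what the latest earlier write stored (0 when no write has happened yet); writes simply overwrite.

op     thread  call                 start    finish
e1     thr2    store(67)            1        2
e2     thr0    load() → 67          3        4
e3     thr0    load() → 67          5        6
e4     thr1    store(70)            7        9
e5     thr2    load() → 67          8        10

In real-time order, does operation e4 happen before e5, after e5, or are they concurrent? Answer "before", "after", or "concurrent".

e4 spans [7,9], e5 spans [8,10]
the intervals overlap in both directions

concurrent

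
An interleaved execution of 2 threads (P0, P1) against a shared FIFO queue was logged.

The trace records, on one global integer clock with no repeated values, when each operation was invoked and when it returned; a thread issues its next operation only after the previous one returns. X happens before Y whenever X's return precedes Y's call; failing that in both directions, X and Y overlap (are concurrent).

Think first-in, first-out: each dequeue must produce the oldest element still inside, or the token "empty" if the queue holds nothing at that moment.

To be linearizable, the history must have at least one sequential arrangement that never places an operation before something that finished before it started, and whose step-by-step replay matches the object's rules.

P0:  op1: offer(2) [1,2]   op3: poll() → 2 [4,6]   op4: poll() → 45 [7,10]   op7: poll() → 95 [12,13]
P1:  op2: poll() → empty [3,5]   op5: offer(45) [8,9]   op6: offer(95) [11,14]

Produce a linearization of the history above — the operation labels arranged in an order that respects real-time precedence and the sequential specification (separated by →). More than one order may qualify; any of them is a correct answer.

step 1: op1 offer(2) — queue <2>
step 2: op3 poll() → 2 — queue <>
step 3: op2 poll() → empty — queue <>
step 4: op5 offer(45) — queue <45>
step 5: op4 poll() → 45 — queue <>
step 6: op6 offer(95) — queue <95>
step 7: op7 poll() → 95 — queue <>

op1 → op3 → op2 → op5 → op4 → op6 → op7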